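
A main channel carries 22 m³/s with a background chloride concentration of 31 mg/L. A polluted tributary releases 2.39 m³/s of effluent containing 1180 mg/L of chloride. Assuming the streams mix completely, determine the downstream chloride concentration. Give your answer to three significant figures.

After mixing, C = (22.00·31.00 + 2.390·1180) / 24.39 = 3502/24.39 = 143.6 mg/L.

144 mg/L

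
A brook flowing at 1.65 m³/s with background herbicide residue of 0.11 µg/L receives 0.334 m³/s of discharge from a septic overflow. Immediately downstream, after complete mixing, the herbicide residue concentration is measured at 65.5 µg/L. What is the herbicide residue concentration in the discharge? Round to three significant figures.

Mass balance: 1.650·0.1100 + 0.3340·Cₑ = 1.984·65.50
→ Cₑ = (1.984·65.50 − 1.650·0.1100) / 0.3340 = 388.5 µg/L.

389 µg/L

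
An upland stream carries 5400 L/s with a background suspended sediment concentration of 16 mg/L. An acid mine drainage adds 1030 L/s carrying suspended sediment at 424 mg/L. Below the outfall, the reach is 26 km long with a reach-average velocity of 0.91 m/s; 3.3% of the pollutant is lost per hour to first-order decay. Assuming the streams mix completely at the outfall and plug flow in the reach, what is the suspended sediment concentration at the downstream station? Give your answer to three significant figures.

Flow-weighted average: C = (5400·16.00 + 1030·424.0) / 6430 = 523100/6430 = 81.36 mg/L.
Travel time t = 26·1000 / 0.91 = 28570 s = 7.937 h.
3.3%/h lost → k = −ln(1 − 0.033) = 0.03356 h⁻¹.
First-order decay: C = 81.36·exp(−k·t) = 81.36·0.7662 = 62.33 mg/L.

62.3 mg/L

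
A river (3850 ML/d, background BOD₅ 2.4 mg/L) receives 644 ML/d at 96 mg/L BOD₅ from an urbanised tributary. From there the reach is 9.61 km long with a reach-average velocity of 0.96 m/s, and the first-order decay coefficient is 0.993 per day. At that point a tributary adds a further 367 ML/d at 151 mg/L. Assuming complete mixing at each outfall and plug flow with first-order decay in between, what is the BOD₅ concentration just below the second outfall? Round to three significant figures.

24.4 mg/L

Mass balance: C = (3850·2.400 + 644.0·96.00) / 4494 = 71060/4494 = 15.81 mg/L; combined flow 4494 ML/d.
Travel time t = 9.61·1000 / 0.96 = 10010 s = 2.781 h.
After decay, C = 15.81 × e^(−kt) = 15.81 × 0.8913 = 14.09 mg/L.
At the second outfall, C = (4494·14.09 + 367.0·151.0) / (4494 + 367.0) = 24.43 mg/L.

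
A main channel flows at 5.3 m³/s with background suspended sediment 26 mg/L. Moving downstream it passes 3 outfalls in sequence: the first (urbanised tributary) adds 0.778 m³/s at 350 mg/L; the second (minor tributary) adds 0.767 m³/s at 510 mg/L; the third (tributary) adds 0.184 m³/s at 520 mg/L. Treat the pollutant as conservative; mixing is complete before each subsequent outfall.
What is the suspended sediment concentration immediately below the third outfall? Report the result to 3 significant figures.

128 mg/L

Outfall 1: combined Q = 6.078 m³/s; C = (5.300·26.00 + 0.7780·350.0)/6.078 = 67.47 mg/L.
Outfall 2: combined Q = 6.845 m³/s; C = (6.078·67.47 + 0.7670·510.0)/6.845 = 117.1 mg/L.
Outfall 3: combined Q = 7.029 m³/s; C = (6.845·117.1 + 0.1840·520.0)/7.029 = 127.6 mg/L.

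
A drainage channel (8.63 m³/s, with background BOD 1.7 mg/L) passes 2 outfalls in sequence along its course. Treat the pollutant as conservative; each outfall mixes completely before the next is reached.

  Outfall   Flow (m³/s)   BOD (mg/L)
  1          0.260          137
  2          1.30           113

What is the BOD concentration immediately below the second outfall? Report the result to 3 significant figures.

19.4 mg/L

Below outfall 1: Q → 8.890 m³/s, C = (8.630·1.700 + 0.2600·137.0)/8.890 = 5.657 mg/L.
Below outfall 2: Q → 10.19 m³/s, C = (8.890·5.657 + 1.300·113.0)/10.19 = 19.35 mg/L.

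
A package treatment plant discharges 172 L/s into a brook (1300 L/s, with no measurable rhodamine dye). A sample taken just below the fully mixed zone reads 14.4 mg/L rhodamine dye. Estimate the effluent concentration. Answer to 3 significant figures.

Mass balance: 1300·0 + 172.0·Cₑ = 1472·14.40
→ Cₑ = (1472·14.40 − 1300·0) / 172.0 = 123.2 mg/L.

123 mg/L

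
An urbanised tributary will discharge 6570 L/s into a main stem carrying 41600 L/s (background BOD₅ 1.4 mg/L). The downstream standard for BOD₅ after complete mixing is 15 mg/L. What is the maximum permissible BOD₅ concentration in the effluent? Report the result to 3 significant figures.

At the limit, (Qr·Cr + Qe·Cₑ)/(Qr + Qe) = 15:
Cₑ = (48170·15 − 41600·1.400) / 6570 = 101.1 mg/L.

101 mg/L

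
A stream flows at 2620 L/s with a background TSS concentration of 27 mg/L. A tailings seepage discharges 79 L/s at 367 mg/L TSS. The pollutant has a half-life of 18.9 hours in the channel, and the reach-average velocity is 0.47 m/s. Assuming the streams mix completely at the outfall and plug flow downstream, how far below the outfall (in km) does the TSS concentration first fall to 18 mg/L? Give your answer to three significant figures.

33.2 km

After mixing, C = (2620·27.00 + 79.00·367.0) / 2699 = 99730/2699 = 36.95 mg/L.
Half-life 18.9 h → k = ln 2 / 18.9 = 0.03667 h⁻¹ = 0.8802 d⁻¹.
Set 36.95·exp(−k·t) = 18 → t = ln(36.95/18)/k = 70600 s = 19.61 h.
Distance = v·t = 0.47·70600 = 33180 m = 33.18 km.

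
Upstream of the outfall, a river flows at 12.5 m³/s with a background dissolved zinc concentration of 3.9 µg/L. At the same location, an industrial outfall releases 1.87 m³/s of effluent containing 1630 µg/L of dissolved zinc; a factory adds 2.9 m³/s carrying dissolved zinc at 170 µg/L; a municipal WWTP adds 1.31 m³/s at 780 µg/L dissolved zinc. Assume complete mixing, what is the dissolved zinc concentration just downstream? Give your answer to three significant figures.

248 µg/L

Flow-weighted average: C = (12.50·3.900 + 1.870·1630 + 2.900·170.0 + 1.310·780.0) / 18.58 = 4612/18.58 = 248.2 µg/L.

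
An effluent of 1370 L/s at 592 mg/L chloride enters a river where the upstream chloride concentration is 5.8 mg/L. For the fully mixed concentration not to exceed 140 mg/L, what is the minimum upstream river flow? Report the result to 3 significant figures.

4610 L/s

Set C_mix = 140: (Q·5.800 + 1370·592.0) / (Q + 1370) = 140
→ Q = 1370·(592.0 − 140)/(140 − 5.800) = 4614 L/s.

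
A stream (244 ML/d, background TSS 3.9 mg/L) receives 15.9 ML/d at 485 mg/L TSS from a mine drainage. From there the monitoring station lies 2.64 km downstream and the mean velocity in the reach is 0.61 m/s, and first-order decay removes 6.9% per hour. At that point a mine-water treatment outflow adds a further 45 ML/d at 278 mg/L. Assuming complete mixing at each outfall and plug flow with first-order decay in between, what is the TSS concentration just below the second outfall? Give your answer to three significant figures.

Flow-weighted average: C = (244.0·3.900 + 15.90·485.0) / 259.9 = 8663/259.9 = 33.33 mg/L; combined flow 259.9 ML/d.
Travel time t = 2.64·1000 / 0.61 = 4328 s = 1.202 h.
6.9%/h lost → k = −ln(1 − 0.069) = 0.07150 h⁻¹.
Applying C = C₀e^(−kt): 33.33 × 0.9176 = 30.59 mg/L.
Second outfall: C = (259.9·30.59 + 45.00·278.0)/304.9 = 67.10 mg/L.

67.1 mg/L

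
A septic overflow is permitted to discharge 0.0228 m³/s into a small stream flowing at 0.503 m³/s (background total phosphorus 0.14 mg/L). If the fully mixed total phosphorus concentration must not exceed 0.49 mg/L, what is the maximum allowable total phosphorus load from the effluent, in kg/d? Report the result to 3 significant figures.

16.2 kg/d

Mass balance at the limit: 0.5030·0.1400 + 0.02280·Cₑ = 0.5258·0.49 → Cₑ = 8.211 mg/L.
Load = 0.02280 m³/s × 8.211 g/m³ × 86 400 s/d = 16.18 kg/d.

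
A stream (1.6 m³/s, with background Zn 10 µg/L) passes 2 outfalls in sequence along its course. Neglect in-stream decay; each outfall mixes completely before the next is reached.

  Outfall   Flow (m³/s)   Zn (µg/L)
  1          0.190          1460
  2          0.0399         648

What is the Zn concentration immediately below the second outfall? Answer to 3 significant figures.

174 µg/L

Outfall 1: combined Q = 1.790 m³/s; C = (1.600·10.00 + 0.1900·1460)/1.790 = 163.9 µg/L.
Outfall 2: combined Q = 1.830 m³/s; C = (1.790·163.9 + 0.03990·648.0)/1.830 = 174.5 µg/L.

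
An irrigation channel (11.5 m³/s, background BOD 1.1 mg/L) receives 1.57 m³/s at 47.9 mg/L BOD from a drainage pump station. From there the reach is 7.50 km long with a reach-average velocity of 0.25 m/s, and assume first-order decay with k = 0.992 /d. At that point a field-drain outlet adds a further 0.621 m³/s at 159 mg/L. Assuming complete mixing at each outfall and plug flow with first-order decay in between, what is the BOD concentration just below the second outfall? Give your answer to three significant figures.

11.8 mg/L

Conservation of mass: C = (11.50·1.100 + 1.570·47.90) / 13.07 = 87.85/13.07 = 6.722 mg/L; combined flow 13.07 m³/s.
Travel time t = 7.50·1000 / 0.25 = 30000 s = 8.333 h.
After decay, C = 6.722 × e^(−kt) = 6.722 × 0.7086 = 4.763 mg/L.
At the second outfall, C = (13.07·4.763 + 0.6210·159.0) / (13.07 + 0.6210) = 11.76 mg/L.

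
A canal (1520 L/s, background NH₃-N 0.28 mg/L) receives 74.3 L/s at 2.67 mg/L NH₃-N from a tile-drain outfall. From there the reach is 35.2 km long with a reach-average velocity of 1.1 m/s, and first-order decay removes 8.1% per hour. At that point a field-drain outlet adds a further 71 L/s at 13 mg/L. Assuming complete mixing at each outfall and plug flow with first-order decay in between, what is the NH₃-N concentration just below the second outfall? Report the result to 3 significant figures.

Mixed concentration C = ΣQC/ΣQ = (1520·0.2800 + 74.30·2.670) / 1594 = 624.0/1594 = 0.3914 mg/L; combined flow 1594 L/s.
Travel time t = 35.2·1000 / 1.1 = 32000 s = 8.889 h.
8.1%/h lost → k = −ln(1 − 0.081) = 0.08447 h⁻¹.
Applying C = C₀e^(−kt): 0.3914 × 0.4720 = 0.1847 mg/L.
Second outfall: C = (1594·0.1847 + 71.00·13.00)/1665 = 0.7311 mg/L.

0.731 mg/L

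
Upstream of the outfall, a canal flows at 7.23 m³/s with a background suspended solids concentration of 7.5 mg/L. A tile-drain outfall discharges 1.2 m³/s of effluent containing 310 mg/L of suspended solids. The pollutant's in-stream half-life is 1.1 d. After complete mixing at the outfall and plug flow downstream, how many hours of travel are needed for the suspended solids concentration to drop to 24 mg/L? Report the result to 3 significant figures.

Flow-weighted average: C = (7.230·7.500 + 1.200·310.0) / 8.430 = 426.2/8.430 = 50.56 mg/L.
Half-life 1.1 d → k = ln 2 / 1.1 = 0.6301 d⁻¹.
50.56·exp(−k·t) = 24 → t = ln(50.56/24)/k = 102200 s = 28.38 h.

28.4 h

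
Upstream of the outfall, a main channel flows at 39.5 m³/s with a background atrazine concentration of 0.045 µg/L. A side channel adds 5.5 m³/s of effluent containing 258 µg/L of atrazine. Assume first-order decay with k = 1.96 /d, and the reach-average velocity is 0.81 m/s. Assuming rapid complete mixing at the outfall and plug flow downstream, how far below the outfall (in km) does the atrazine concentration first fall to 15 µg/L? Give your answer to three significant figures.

26.6 km

Flow-weighted average: C = (39.50·0.04500 + 5.500·258.0) / 45.00 = 1421/45.00 = 31.57 µg/L.
Set 31.57·exp(−k·t) = 15 → t = ln(31.57/15)/k = 32810 s = 9.113 h.
Distance = v·t = 0.81·32810 = 26570 m = 26.57 km.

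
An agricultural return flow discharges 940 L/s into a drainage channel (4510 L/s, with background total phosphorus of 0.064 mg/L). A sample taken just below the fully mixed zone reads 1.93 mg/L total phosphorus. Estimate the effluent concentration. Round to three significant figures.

Mass balance: 4510·0.06400 + 940.0·Cₑ = 5450·1.930
→ Cₑ = (5450·1.930 − 4510·0.06400) / 940.0 = 10.88 mg/L.

10.9 mg/L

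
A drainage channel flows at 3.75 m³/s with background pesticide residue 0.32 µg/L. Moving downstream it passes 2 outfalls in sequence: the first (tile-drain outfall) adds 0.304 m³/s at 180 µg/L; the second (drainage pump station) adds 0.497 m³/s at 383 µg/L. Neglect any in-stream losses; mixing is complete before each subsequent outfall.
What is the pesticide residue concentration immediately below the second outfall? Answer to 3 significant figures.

54.1 µg/L

Outfall 1: combined Q = 4.054 m³/s; C = (3.750·0.3200 + 0.3040·180.0)/4.054 = 13.79 µg/L.
Outfall 2: combined Q = 4.551 m³/s; C = (4.054·13.79 + 0.4970·383.0)/4.551 = 54.11 µg/L.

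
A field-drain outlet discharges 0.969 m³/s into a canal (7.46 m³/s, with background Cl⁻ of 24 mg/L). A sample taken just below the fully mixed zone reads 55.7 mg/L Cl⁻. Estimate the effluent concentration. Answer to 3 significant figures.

Mass balance: 7.460·24.00 + 0.9690·Cₑ = 8.429·55.70
→ Cₑ = (8.429·55.70 − 7.460·24.00) / 0.9690 = 299.7 mg/L.

300 mg/L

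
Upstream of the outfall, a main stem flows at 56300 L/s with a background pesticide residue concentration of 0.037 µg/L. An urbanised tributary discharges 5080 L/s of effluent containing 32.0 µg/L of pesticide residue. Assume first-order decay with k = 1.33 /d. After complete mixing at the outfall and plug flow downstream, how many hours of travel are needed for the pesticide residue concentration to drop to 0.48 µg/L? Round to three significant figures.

Mixed concentration C = ΣQC/ΣQ = (56300·0.03700 + 5080·32.00) / 61380 = 164600/61380 = 2.682 µg/L.
2.682·exp(−k·t) = 0.48 → t = ln(2.682/0.48)/k = 111800 s = 31.05 h.

31.0 h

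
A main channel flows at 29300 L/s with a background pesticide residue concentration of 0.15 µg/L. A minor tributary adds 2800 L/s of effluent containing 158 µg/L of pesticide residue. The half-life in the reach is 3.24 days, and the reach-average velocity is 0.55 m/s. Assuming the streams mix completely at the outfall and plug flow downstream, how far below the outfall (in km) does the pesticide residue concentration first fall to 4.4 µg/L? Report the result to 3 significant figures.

256 km

Mass balance: C = (29300·0.1500 + 2800·158.0) / 32100 = 446800/32100 = 13.92 µg/L.
Half-life 3.24 d → k = ln 2 / 3.24 = 0.2139 d⁻¹.
Set 13.92·exp(−k·t) = 4.4 → t = ln(13.92/4.4)/k = 465100 s = 129.2 h.
Distance = v·t = 0.55·465100 = 255800 m = 255.8 km.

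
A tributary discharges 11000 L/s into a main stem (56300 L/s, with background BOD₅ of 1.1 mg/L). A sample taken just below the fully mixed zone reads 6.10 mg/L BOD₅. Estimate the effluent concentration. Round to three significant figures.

31.7 mg/L

Mass balance: 56300·1.100 + 11000·Cₑ = 67300·6.100
→ Cₑ = (67300·6.100 − 56300·1.100) / 11000 = 31.69 mg/L.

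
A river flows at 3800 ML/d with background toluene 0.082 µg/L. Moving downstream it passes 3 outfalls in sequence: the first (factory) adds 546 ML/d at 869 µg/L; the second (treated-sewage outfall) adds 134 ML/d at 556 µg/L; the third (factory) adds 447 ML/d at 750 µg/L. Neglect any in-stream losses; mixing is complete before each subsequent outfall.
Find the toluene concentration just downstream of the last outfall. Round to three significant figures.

180 µg/L

Below outfall 1: Q → 4346 ML/d, C = (3800·0.08200 + 546.0·869.0)/4346 = 109.2 µg/L.
Below outfall 2: Q → 4480 ML/d, C = (4346·109.2 + 134.0·556.0)/4480 = 122.6 µg/L.
Below outfall 3: Q → 4927 ML/d, C = (4480·122.6 + 447.0·750.0)/4927 = 179.5 µg/L.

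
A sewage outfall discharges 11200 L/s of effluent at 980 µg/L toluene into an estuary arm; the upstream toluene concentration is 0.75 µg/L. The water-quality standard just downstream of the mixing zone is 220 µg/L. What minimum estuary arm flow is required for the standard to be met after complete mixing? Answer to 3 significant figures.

38800 L/s

Set C_mix = 220: (Q·0.7500 + 11200·980.0) / (Q + 11200) = 220
→ Q = 11200·(980.0 − 220)/(220 − 0.7500) = 38820 L/s.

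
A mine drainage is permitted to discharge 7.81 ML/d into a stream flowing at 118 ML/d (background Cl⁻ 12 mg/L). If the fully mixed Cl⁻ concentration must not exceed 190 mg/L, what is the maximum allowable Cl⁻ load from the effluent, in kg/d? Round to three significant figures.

Mass balance at the limit: 118.0·12.00 + 7.810·Cₑ = 125.8·190 → Cₑ = 2879 mg/L.
7.810 ML/d = 0.09039 m³/s. Load = 0.09039 m³/s × 2879 g/m³ × 86 400 s/d = 22490 kg/d.

22500 kg/d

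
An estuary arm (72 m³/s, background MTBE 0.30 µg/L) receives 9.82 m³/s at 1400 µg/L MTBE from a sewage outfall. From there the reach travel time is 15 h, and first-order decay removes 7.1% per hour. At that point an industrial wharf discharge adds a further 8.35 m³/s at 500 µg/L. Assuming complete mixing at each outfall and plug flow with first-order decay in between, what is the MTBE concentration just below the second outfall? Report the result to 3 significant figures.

96.9 µg/L

After mixing, C = (72.00·0.3000 + 9.820·1400) / 81.82 = 13770/81.82 = 168.3 µg/L; combined flow 81.82 m³/s.
7.1%/h lost → k = −ln(1 − 0.071) = 0.07365 h⁻¹.
First-order decay: C = 168.3·exp(−k·t) = 168.3·0.3313 = 55.76 µg/L.
At the second outfall, C = (81.82·55.76 + 8.350·500.0) / (81.82 + 8.350) = 96.89 µg/L.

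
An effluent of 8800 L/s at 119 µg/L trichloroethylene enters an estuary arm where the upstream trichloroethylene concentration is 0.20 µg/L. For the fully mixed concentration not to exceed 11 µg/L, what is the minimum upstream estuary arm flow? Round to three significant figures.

88000 L/s

Set C_mix = 11: (Q·0.2000 + 8800·119.0) / (Q + 8800) = 11
→ Q = 8800·(119.0 − 11)/(11 − 0.2000) = 88000 L/s.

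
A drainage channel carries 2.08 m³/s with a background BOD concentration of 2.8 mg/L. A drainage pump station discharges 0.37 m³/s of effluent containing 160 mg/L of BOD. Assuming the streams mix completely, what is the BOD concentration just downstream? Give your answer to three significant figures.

Mixed concentration C = ΣQC/ΣQ = (2.080·2.800 + 0.3700·160.0) / 2.450 = 65.02/2.450 = 26.54 mg/L.

26.5 mg/L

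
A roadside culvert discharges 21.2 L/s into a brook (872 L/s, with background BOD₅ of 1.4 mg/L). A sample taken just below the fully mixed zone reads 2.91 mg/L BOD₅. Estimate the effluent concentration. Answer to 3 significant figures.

Mass balance: 872.0·1.400 + 21.20·Cₑ = 893.2·2.910
→ Cₑ = (893.2·2.910 − 872.0·1.400) / 21.20 = 65.02 mg/L.

65.0 mg/L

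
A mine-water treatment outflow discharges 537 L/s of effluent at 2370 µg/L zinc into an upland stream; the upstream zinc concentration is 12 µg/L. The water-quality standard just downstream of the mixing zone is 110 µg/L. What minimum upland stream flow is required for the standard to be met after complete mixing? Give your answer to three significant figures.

Set C_mix = 110: (Q·12.00 + 537.0·2370) / (Q + 537.0) = 110
→ Q = 537.0·(2370 − 110)/(110 − 12.00) = 12380 L/s.

12400 L/s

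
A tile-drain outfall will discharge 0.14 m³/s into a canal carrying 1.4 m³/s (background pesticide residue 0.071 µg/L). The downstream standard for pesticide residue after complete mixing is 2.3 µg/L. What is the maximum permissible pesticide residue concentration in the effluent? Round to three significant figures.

At the limit, (Qr·Cr + Qe·Cₑ)/(Qr + Qe) = 2.3:
Cₑ = (1.540·2.3 − 1.400·0.07100) / 0.1400 = 24.59 µg/L.

24.6 µg/L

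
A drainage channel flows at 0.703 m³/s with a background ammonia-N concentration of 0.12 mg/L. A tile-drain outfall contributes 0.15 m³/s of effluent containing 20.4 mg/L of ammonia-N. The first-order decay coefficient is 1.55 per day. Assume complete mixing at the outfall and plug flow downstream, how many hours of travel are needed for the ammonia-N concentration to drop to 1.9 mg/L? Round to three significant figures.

Mixed concentration C = ΣQC/ΣQ = (0.7030·0.1200 + 0.1500·20.40) / 0.8530 = 3.144/0.8530 = 3.686 mg/L.
3.686·exp(−k·t) = 1.9 → t = ln(3.686/1.9)/k = 36940 s = 10.26 h.

10.3 h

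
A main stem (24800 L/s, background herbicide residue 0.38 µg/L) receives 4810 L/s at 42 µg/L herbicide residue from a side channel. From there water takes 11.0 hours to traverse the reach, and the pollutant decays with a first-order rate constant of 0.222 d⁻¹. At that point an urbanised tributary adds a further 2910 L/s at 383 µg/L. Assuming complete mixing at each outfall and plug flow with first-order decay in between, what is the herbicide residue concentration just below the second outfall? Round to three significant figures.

40.1 µg/L

Mass balance: C = (24800·0.3800 + 4810·42.00) / 29610 = 211400/29610 = 7.141 µg/L; combined flow 29610 L/s.
First-order decay: C = 7.141·exp(−k·t) = 7.141·0.9033 = 6.450 µg/L.
Second outfall: C = (29610·6.450 + 2910·383.0)/32520 = 40.15 µg/L.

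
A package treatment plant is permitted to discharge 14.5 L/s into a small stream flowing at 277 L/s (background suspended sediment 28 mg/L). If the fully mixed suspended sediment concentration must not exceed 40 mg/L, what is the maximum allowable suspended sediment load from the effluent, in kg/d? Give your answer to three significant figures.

Mass balance at the limit: 277.0·28.00 + 14.50·Cₑ = 291.5·40 → Cₑ = 269.2 mg/L.
14.50 L/s = 0.01450 m³/s. Load = 0.01450 m³/s × 269.2 g/m³ × 86 400 s/d = 337.3 kg/d.

337 kg/d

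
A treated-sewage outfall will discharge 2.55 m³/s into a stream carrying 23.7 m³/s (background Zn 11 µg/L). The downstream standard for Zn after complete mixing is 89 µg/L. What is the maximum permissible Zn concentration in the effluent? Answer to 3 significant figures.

814 µg/L

At the limit, (Qr·Cr + Qe·Cₑ)/(Qr + Qe) = 89:
Cₑ = (26.25·89 − 23.70·11.00) / 2.550 = 813.9 µg/L.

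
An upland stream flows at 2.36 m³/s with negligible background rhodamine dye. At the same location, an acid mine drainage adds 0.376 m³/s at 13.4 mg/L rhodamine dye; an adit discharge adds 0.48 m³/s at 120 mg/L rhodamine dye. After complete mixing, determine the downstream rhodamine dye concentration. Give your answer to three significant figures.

After mixing, C = (2.360·0 + 0.3760·13.40 + 0.4800·120.0) / 3.216 = 62.64/3.216 = 19.48 mg/L.

19.5 mg/L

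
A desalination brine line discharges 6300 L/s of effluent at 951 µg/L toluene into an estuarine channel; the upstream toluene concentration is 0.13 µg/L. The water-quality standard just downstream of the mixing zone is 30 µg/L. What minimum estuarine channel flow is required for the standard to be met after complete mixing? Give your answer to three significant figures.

Set C_mix = 30: (Q·0.1300 + 6300·951.0) / (Q + 6300) = 30
→ Q = 6300·(951.0 − 30)/(30 − 0.1300) = 194300 L/s.

194000 L/s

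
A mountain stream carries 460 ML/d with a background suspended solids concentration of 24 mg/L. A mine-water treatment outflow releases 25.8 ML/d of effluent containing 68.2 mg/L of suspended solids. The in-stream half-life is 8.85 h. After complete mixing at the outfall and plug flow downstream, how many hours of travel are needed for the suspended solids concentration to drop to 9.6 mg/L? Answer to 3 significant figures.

Mass balance: C = (460.0·24.00 + 25.80·68.20) / 485.8 = 12800/485.8 = 26.35 mg/L.
Half-life 8.85 h → k = ln 2 / 8.85 = 0.07832 h⁻¹ = 1.880 d⁻¹.
26.35·exp(−k·t) = 9.6 → t = ln(26.35/9.6)/k = 46410 s = 12.89 h.

12.9 h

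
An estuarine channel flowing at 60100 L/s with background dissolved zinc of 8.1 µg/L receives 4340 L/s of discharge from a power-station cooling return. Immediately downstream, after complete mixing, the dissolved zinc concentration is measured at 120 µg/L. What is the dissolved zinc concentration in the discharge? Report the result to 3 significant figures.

1670 µg/L

Mass balance: 60100·8.100 + 4340·Cₑ = 64440·120.0
→ Cₑ = (64440·120.0 − 60100·8.100) / 4340 = 1670 µg/L.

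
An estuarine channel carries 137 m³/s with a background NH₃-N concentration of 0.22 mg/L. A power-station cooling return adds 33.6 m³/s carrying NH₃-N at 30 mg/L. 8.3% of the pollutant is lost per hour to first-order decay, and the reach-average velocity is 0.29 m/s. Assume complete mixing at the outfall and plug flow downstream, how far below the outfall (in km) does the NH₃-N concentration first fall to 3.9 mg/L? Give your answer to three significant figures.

5.36 km

Conservation of mass: C = (137.0·0.2200 + 33.60·30.00) / 170.6 = 1038/170.6 = 6.085 mg/L.
8.3%/h lost → k = −ln(1 − 0.083) = 0.08665 h⁻¹.
Set 6.085·exp(−k·t) = 3.9 → t = ln(6.085/3.9)/k = 18480 s = 5.134 h.
Distance = v·t = 0.29·18480 = 5360 m = 5.360 km.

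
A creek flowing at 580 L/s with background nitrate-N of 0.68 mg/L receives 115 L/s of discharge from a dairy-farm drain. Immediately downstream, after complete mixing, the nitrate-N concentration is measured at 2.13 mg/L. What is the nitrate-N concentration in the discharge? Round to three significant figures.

9.44 mg/L

Mass balance: 580.0·0.6800 + 115.0·Cₑ = 695.0·2.130
→ Cₑ = (695.0·2.130 − 580.0·0.6800) / 115.0 = 9.443 mg/L.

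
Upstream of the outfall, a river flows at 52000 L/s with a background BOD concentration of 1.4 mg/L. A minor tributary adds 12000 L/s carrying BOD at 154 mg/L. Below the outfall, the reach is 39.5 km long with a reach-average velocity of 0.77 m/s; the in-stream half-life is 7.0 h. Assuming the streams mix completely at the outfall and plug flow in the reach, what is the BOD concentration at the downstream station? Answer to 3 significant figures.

7.32 mg/L

Mass balance: C = (52000·1.400 + 12000·154.0) / 64000 = 1921000/64000 = 30.01 mg/L.
Travel time t = 39.5·1000 / 0.77 = 51300 s = 14.25 h.
Half-life 7.0 h → k = ln 2 / 7.0 = 0.09902 h⁻¹ = 2.377 d⁻¹.
Decay over the reach: 30.01·exp(−kt) = 30.01·0.2439 = 7.320 mg/L.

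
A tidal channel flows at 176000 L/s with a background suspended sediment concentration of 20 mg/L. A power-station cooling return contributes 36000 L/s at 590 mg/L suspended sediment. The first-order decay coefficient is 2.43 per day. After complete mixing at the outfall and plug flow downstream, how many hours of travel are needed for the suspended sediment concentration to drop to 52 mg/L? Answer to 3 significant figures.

Mass balance: C = (176000·20.00 + 36000·590.0) / 212000 = 24760000/212000 = 116.8 mg/L.
116.8·exp(−k·t) = 52 → t = ln(116.8/52)/k = 28770 s = 7.992 h.

7.99 h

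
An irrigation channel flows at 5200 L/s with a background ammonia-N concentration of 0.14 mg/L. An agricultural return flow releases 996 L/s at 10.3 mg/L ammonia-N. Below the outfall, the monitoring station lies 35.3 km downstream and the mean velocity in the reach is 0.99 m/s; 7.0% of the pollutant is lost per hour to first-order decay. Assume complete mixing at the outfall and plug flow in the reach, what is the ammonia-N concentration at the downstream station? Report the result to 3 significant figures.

0.864 mg/L

After mixing, C = (5200·0.1400 + 996.0·10.30) / 6196 = 10990/6196 = 1.773 mg/L.
Travel time t = 35.3·1000 / 0.99 = 35660 s = 9.905 h.
7.0%/h lost → k = −ln(1 − 0.07) = 0.07257 h⁻¹.
After decay, C = 1.773 × e^(−kt) = 1.773 × 0.4873 = 0.8642 mg/L.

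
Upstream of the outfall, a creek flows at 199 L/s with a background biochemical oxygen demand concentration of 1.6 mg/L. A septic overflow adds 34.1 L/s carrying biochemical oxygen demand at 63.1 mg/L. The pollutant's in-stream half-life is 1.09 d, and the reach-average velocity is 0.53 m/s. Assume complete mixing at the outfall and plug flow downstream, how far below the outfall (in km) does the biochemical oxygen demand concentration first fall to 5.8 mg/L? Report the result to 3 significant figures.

Conservation of mass: C = (199.0·1.600 + 34.10·63.10) / 233.1 = 2470/233.1 = 10.60 mg/L.
Half-life 1.09 d → k = ln 2 / 1.09 = 0.6359 d⁻¹.
Set 10.60·exp(−k·t) = 5.8 → t = ln(10.60/5.8)/k = 81890 s = 22.75 h.
Distance = v·t = 0.53·81890 = 43400 m = 43.40 km.

43.4 km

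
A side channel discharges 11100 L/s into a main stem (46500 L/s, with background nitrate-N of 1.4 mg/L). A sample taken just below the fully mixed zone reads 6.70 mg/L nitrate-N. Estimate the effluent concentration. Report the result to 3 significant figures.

28.9 mg/L

Mass balance: 46500·1.400 + 11100·Cₑ = 57600·6.700
→ Cₑ = (57600·6.700 − 46500·1.400) / 11100 = 28.90 mg/L.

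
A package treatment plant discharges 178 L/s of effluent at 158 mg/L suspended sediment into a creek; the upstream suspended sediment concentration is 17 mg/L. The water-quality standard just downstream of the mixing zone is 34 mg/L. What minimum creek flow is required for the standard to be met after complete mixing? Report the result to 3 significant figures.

Set C_mix = 34: (Q·17.00 + 178.0·158.0) / (Q + 178.0) = 34
→ Q = 178.0·(158.0 − 34)/(34 − 17.00) = 1298 L/s.

1300 L/s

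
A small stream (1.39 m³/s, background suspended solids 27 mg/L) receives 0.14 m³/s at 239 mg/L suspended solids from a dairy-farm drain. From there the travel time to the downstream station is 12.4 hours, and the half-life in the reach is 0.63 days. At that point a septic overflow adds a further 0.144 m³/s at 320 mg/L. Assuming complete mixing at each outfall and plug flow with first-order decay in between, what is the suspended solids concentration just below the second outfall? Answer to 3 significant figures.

Flow-weighted average: C = (1.390·27.00 + 0.1400·239.0) / 1.530 = 70.99/1.530 = 46.40 mg/L; combined flow 1.530 m³/s.
Half-life 0.63 d → k = ln 2 / 0.63 = 1.100 d⁻¹.
After decay, C = 46.40 × e^(−kt) = 46.40 × 0.5664 = 26.28 mg/L.
At the second outfall, C = (1.530·26.28 + 0.1440·320.0) / (1.530 + 0.1440) = 51.55 mg/L.

51.5 mg/L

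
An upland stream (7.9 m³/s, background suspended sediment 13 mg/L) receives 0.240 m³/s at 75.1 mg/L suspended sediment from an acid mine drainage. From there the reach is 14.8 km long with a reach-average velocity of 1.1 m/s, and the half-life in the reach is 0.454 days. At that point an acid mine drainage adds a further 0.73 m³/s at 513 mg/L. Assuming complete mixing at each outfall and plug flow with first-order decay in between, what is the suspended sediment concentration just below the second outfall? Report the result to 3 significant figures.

53.0 mg/L

Mixed concentration C = ΣQC/ΣQ = (7.900·13.00 + 0.2400·75.10) / 8.140 = 120.7/8.140 = 14.83 mg/L; combined flow 8.140 m³/s.
Travel time t = 14.8·1000 / 1.1 = 13450 s = 3.737 h.
Half-life 0.454 d → k = ln 2 / 0.454 = 1.527 d⁻¹.
After decay, C = 14.83 × e^(−kt) = 14.83 × 0.7884 = 11.69 mg/L.
Second outfall: C = (8.140·11.69 + 0.7300·513.0)/8.870 = 52.95 mg/L.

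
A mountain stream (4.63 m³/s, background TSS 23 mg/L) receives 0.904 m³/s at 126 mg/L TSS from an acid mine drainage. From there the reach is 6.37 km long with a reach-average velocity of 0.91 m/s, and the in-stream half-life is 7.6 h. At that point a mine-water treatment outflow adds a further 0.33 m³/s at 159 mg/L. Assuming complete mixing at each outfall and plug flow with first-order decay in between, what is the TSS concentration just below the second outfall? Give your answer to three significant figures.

Conservation of mass: C = (4.630·23.00 + 0.9040·126.0) / 5.534 = 220.4/5.534 = 39.83 mg/L; combined flow 5.534 m³/s.
Travel time t = 6.37·1000 / 0.91 = 7000 s = 1.944 h.
Half-life 7.6 h → k = ln 2 / 7.6 = 0.09120 h⁻¹ = 2.189 d⁻¹.
Applying C = C₀e^(−kt): 39.83 × 0.8375 = 33.35 mg/L.
Second outfall: C = (5.534·33.35 + 0.3300·159.0)/5.864 = 40.42 mg/L.

40.4 mg/L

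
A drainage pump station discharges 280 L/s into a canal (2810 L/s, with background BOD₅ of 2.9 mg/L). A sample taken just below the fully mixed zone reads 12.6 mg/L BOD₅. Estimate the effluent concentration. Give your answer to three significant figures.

Mass balance: 2810·2.900 + 280.0·Cₑ = 3090·12.60
→ Cₑ = (3090·12.60 − 2810·2.900) / 280.0 = 109.9 mg/L.

110 mg/L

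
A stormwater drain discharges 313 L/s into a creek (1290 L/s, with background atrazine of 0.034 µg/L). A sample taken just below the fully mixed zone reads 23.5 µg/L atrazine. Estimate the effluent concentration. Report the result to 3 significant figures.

Mass balance: 1290·0.03400 + 313.0·Cₑ = 1603·23.50
→ Cₑ = (1603·23.50 − 1290·0.03400) / 313.0 = 120.2 µg/L.

120 µg/L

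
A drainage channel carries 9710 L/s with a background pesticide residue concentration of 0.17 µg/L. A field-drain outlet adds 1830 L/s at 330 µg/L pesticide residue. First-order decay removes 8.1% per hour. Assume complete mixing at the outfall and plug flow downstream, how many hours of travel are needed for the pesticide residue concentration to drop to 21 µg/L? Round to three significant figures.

Mass balance: C = (9710·0.1700 + 1830·330.0) / 11540 = 605600/11540 = 52.47 µg/L.
8.1%/h lost → k = −ln(1 − 0.081) = 0.08447 h⁻¹.
52.47·exp(−k·t) = 21 → t = ln(52.47/21)/k = 39030 s = 10.84 h.

10.8 h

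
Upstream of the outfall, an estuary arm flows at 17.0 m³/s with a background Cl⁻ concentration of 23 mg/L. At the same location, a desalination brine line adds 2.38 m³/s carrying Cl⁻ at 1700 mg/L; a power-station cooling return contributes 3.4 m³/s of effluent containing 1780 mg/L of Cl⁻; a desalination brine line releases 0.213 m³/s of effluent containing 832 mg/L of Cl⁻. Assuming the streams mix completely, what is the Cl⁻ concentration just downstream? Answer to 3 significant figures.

464 mg/L

Mass balance: C = (17.00·23.00 + 2.380·1700 + 3.400·1780 + 0.2130·832.0) / 22.99 = 10670/22.99 = 463.9 mg/L.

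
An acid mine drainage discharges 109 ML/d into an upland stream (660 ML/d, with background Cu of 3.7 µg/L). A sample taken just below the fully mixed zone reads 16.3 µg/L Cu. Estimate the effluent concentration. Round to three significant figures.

92.6 µg/L

Mass balance: 660.0·3.700 + 109.0·Cₑ = 769.0·16.30
→ Cₑ = (769.0·16.30 − 660.0·3.700) / 109.0 = 92.59 µg/L.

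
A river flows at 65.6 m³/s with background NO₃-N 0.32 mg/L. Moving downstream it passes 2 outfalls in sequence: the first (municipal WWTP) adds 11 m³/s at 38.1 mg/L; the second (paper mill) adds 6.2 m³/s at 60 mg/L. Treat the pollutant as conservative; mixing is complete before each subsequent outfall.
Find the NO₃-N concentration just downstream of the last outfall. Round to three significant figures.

After outfall 1: Q = 65.60 + 11.00 = 76.60 m³/s; C = (65.60·0.3200 + 11.00·38.10)/76.60 = 5.745 mg/L.
After outfall 2: Q = 76.60 + 6.200 = 82.80 m³/s; C = (76.60·5.745 + 6.200·60.00)/82.80 = 9.808 mg/L.

9.81 mg/L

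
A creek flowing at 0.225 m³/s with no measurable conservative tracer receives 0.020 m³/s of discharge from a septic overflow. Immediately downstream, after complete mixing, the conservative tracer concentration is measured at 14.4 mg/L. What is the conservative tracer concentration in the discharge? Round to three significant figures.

176 mg/L

Mass balance: 0.2250·0 + 0.02000·Cₑ = 0.2450·14.40
→ Cₑ = (0.2450·14.40 − 0.2250·0) / 0.02000 = 176.4 mg/L.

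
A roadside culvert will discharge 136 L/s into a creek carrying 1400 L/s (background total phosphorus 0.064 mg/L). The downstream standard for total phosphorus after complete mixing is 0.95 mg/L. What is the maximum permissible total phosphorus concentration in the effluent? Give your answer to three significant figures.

At the limit, (Qr·Cr + Qe·Cₑ)/(Qr + Qe) = 0.95:
Cₑ = (1536·0.95 − 1400·0.06400) / 136.0 = 10.07 mg/L.

10.1 mg/L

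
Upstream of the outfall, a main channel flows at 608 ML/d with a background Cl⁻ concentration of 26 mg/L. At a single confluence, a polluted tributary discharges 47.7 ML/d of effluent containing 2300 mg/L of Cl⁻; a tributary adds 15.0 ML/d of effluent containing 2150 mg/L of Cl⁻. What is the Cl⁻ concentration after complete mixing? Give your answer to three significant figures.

235 mg/L

Flow-weighted average: C = (608.0·26.00 + 47.70·2300 + 15.00·2150) / 670.7 = 157800/670.7 = 235.2 mg/L.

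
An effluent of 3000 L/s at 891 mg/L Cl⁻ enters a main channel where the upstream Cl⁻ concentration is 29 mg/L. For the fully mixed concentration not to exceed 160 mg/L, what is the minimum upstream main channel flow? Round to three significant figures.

Set C_mix = 160: (Q·29.00 + 3000·891.0) / (Q + 3000) = 160
→ Q = 3000·(891.0 − 160)/(160 − 29.00) = 16740 L/s.

16700 L/s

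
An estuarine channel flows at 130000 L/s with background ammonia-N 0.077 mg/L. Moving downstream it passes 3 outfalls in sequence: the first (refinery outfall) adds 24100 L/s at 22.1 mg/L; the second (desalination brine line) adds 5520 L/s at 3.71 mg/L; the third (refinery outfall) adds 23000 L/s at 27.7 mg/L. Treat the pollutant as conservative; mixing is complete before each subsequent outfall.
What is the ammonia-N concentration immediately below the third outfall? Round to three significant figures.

Below outfall 1: Q → 154100 L/s, C = (130000·0.07700 + 24100·22.10)/154100 = 3.521 mg/L.
Below outfall 2: Q → 159600 L/s, C = (154100·3.521 + 5520·3.710)/159600 = 3.528 mg/L.
Below outfall 3: Q → 182600 L/s, C = (159600·3.528 + 23000·27.70)/182600 = 6.572 mg/L.

6.57 mg/L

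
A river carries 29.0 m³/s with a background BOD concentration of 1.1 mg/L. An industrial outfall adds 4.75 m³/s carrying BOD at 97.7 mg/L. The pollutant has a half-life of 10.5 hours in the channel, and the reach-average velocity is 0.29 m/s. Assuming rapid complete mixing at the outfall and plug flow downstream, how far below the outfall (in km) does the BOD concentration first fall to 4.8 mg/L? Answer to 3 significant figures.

17.7 km

Mass balance: C = (29.00·1.100 + 4.750·97.70) / 33.75 = 496.0/33.75 = 14.70 mg/L.
Half-life 10.5 h → k = ln 2 / 10.5 = 0.06601 h⁻¹ = 1.584 d⁻¹.
Set 14.70·exp(−k·t) = 4.8 → t = ln(14.70/4.8)/k = 61020 s = 16.95 h.
Distance = v·t = 0.29·61020 = 17700 m = 17.70 km.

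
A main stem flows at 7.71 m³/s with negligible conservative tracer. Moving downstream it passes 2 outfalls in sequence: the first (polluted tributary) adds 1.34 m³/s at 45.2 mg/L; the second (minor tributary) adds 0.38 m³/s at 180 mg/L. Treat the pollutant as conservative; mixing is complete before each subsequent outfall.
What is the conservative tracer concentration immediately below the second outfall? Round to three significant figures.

13.7 mg/L

Below outfall 1: Q → 9.050 m³/s, C = (7.710·0 + 1.340·45.20)/9.050 = 6.693 mg/L.
Below outfall 2: Q → 9.430 m³/s, C = (9.050·6.693 + 0.3800·180.0)/9.430 = 13.68 mg/L.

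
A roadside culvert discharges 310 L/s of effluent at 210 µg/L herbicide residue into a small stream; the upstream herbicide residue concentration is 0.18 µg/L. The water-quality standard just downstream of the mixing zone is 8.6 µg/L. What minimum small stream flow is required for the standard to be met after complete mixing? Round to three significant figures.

7410 L/s

Set C_mix = 8.6: (Q·0.1800 + 310.0·210.0) / (Q + 310.0) = 8.6
→ Q = 310.0·(210.0 − 8.6)/(8.6 − 0.1800) = 7415 L/s.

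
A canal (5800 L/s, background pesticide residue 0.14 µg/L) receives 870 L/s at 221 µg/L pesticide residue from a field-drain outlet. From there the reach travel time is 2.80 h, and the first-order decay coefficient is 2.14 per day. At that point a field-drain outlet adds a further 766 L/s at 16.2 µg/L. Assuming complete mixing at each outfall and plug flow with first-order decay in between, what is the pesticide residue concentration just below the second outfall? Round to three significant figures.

Conservation of mass: C = (5800·0.1400 + 870.0·221.0) / 6670 = 193100/6670 = 28.95 µg/L; combined flow 6670 L/s.
First-order decay: C = 28.95·exp(−k·t) = 28.95·0.7791 = 22.55 µg/L.
Second outfall: C = (6670·22.55 + 766.0·16.20)/7436 = 21.90 µg/L.

21.9 µg/L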